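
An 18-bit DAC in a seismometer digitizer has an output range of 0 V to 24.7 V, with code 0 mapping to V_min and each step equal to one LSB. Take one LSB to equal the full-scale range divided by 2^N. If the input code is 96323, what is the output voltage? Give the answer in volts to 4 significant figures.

9.076 V

V_FS = 24.7 V. LSB = 24.7 V / 2^18.
Output = V_min + (96323/262144) × range = 0 + 0.367443 × 24.7 V
      = 0 V + 9.07584 V = 9.07584 V.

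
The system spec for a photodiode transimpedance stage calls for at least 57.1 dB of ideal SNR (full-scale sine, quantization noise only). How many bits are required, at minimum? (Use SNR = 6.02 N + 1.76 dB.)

Solving 6.02 N ≥ 57.1 − 1.76: N ≥ 9.193. Round up → N = 10.

10 bits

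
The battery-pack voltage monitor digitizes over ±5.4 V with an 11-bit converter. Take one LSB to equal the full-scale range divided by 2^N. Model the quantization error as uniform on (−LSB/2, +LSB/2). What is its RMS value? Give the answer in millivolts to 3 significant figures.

The full-scale span is 5.4 − (-5.4) = 10.8 V.
One LSB is 10.8 V / 2048 = 5.2734 mV.
σ_q = LSB/√12 = 5.2734 mV/3.4641 = 1.52 mV.

1.52 mV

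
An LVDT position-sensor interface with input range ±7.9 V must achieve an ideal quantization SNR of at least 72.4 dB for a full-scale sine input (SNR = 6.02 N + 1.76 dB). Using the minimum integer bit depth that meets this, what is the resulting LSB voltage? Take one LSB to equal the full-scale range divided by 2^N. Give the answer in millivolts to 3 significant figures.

3.86 mV

Full-scale range = 7.9 V − (-7.9 V) = 15.8 V.
N ≥ (72.4 − 1.76)/6.02 = 11.734 → N_min = 12.
LSB = 15.8 V ÷ 2^12 = 15.8/4096 V = 3.86 mV.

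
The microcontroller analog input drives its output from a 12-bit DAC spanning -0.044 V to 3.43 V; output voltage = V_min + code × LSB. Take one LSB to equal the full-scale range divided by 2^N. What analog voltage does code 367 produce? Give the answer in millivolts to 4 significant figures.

267.3 mV

Span: 3.43 V − (-0.044 V) = 3.474 V. LSB = 3.474 V / 2^12.
V_out = -0.044 + 367 × (3.474/4096) V
      = -0.044 V + 0.311269 V = 0.267269 V.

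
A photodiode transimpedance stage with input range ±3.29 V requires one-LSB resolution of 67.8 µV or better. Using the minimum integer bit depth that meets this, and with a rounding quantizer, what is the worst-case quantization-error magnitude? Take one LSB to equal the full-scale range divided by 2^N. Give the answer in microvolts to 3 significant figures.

Span: 3.29 V − (-3.29 V) = 6.58 V.
Required number of levels: 6.58/67.8 µV = 97050; smallest N with 2^N ≥ that is 17.
One LSB is 6.58 V / 131072 = 50.201 µV.
Max error for round-to-nearest is LSB/2 = 25.1 µV.

25.1 µV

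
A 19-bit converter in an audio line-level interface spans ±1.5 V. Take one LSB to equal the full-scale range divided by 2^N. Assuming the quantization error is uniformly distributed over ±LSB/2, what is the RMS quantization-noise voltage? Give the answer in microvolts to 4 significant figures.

Range = 1.5 − (-1.5) = 3 V.
LSB = 3 V / 2^19 = 5.72205 µV.
σ_q = LSB/√12 = 5.72205 µV/3.4641 = 1.652 µV.

1.652 µV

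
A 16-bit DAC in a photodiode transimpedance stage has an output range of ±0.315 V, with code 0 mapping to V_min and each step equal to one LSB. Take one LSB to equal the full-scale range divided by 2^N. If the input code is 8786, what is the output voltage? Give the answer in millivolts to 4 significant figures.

-230.5 mV

Full-scale range = 0.315 V − (-0.315 V) = 0.63 V. LSB = 0.63 V / 2^16.
Output = V_min + (8786/65536) × range = -0.315 + 0.134064 × 0.63 V
      = -0.315 + 0.0844601 = -0.230540 V.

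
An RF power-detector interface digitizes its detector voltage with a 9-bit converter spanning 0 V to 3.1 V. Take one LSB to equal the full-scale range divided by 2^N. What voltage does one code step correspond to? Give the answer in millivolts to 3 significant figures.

Full-scale range = 3.1 V.
There are 2^9 = 512 steps.
LSB = 3.1 V / 2^9 = 6.05 mV.

6.05 mV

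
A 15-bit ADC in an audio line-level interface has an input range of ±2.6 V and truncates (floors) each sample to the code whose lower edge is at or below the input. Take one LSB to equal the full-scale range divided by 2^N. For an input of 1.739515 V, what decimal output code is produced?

27345

The full-scale span is 2.6 − (-2.6) = 5.2 V. LSB = 5.2 V / 2^15 ≈ 158.7 µV.
V_in − V_min = 1.739515 − (-2.6) = 4.339515 V.
Divide by LSB: 4.339515 × 32768/5.2 = 27345.6207.
Truncating gives code 27345.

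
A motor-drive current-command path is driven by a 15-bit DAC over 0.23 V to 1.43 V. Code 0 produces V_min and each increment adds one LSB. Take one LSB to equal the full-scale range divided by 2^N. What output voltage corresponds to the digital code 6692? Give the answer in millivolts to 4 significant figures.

Range = 1.43 − (0.23) = 1.2 V. LSB = 1.2 V / 2^15.
Output = V_min + (6692/32768) × range = 0.23 + 0.204224 × 1.2 V
      = 0.23 + 0.245068 = 0.475068 V.

475.1 mV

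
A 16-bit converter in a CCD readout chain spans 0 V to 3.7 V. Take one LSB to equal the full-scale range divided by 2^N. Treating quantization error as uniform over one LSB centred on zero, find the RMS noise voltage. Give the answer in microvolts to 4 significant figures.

Range is 3.7 V.
LSB = 3.7 V / 2^16 = 56.4575 µV.
σ_q = LSB/√12 = 56.4575 µV/3.4641 = 16.30 µV.

16.30 µV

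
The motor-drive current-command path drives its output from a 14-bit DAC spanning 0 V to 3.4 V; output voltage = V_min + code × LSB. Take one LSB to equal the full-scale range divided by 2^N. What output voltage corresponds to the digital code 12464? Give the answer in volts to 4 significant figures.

Full-scale range = 3.4 V. LSB = 3.4 V / 2^14.
V_out = V_min + code × LSB = 0 V + 12464 × 3.4 V / 16384
      = 0 V + 2.58652 V = 2.58652 V.

2.587 V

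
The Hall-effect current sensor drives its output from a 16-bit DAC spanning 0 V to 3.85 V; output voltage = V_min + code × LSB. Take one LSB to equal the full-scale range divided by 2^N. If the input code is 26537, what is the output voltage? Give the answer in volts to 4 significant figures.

Range is 3.85 V. LSB = 3.85 V / 2^16.
Output = V_min + (26537/65536) × range = 0 + 0.404922 × 3.85 V
      = 0 + 1.55895 = 1.55895 V.

1.559 V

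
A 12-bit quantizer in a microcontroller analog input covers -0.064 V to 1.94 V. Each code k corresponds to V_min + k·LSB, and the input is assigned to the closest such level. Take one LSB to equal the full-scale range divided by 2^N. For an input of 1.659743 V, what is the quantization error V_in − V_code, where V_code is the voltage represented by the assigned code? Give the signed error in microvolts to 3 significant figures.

Span: 1.94 V − (-0.064 V) = 2.004 V. LSB = 2.004 V / 2^12 ≈ 489.3 µV.
(1.659743 − (-0.064)) / LSB = 1.723743 × 4096/2.004 = 3523.1793. Nearest integer: k = 3523.
V_code = V_min + k × range/2^12 = -0.064 + 3523 × 2.004/4096 = 1.659655273 V.
V_in − V_code = 1.659743 − (1.659655273) = +87.7 µV.

+87.7 µV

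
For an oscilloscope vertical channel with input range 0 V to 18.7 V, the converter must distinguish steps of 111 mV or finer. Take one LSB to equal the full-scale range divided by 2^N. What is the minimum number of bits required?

8 bits

Full-scale range = 18.7 V.
Levels needed ≥ 18.7/111 mV = 168.5. 2^8 = 256 suffices, so N_min = 8.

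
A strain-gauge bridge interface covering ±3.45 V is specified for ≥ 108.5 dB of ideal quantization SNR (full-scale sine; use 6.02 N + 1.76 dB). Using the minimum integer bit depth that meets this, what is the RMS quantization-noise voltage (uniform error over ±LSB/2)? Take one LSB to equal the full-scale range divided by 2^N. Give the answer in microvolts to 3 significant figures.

7.60 µV

Span: 3.45 V − (-3.45 V) = 6.9 V.
Required N = ⌈(108.5 − 1.76)/6.02⌉ = ⌈17.731⌉ = 18.
One LSB is 6.9 V / 262144 = 26.321 µV.
V_rms = LSB/√12 = 7.60 µV.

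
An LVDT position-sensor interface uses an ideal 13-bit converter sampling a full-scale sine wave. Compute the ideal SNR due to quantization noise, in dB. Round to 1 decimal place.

80.0 dB

6.02(13) + 1.76 = 78.26 + 1.76 = 80.02 dB.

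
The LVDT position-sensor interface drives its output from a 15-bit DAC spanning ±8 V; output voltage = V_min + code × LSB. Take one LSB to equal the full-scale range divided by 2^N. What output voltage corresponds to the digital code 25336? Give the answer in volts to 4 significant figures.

Range = 8 − (-8) = 16 V. LSB = 16 V / 2^15.
Output = V_min + (25336/32768) × range = -8 + 0.773193 × 16 V
      = -8 V + 12.3711 V = 4.37109 V.

4.371 V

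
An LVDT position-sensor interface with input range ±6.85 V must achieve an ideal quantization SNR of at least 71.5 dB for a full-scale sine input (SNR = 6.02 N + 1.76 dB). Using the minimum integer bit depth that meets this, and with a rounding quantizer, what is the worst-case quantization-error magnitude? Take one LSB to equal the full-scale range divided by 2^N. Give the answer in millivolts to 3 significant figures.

1.67 mV

Span: 6.85 V − (-6.85 V) = 13.7 V.
Required N = ⌈(71.5 − 1.76)/6.02⌉ = ⌈11.585⌉ = 12.
LSB = 13.7 V ÷ 2^12 = 13.7/4096 V = 3.3447 mV.
Half an LSB is 1.67 mV.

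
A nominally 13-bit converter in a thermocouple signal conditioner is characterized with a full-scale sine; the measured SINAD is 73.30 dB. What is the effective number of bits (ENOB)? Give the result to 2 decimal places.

ENOB = (SINAD − 1.76) / 6.02 = (73.30 − 1.76) / 6.02 = 71.54 / 6.02 = 11.8837.

11.88 bits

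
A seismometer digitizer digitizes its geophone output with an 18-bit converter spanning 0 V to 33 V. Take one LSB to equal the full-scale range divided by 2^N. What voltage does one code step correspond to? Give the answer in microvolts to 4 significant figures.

V_FS = 33 V.
2^18 = 262144 levels.
Step size = 33/262144 V = 125.9 µV.

125.9 µV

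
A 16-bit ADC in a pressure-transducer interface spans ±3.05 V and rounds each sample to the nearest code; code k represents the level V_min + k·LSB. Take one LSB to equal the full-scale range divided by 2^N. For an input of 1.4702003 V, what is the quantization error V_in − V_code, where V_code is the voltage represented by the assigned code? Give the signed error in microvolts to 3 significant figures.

+23.6 µV

Full-scale range = 3.05 V − (-3.05 V) = 6.1 V. LSB = 6.1 V / 2^16 ≈ 93.08 µV.
(1.4702003 − (-3.05)) / LSB = 4.5202003 × 65536/6.1 = 48563.2536. Nearest integer: k = 48563.
V_code = V_min + k × range/2^16 = -3.05 + 48563 × 6.1/65536 = 1.4701766968 V.
V_in − V_code = 1.4702003 − (1.4701766968) = +23.6 µV.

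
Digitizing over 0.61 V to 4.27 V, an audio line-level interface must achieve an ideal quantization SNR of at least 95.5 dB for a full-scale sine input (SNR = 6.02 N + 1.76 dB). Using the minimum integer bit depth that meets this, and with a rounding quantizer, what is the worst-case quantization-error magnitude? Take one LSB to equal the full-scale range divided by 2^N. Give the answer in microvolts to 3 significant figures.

27.9 µV

Span: 4.27 V − (0.61 V) = 3.66 V.
Required N = ⌈(95.5 − 1.76)/6.02⌉ = ⌈15.571⌉ = 16.
One LSB is 3.66 V / 65536 = 55.847 µV.
|e|_max = LSB/2 = 27.9 µV.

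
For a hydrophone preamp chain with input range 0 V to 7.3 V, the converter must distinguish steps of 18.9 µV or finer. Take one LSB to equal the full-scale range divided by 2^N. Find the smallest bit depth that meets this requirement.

19 bits

Span = 7.3 V.
Need 2^N ≥ 7.3 V / 18.9 µV = 386200 → N_min = 19.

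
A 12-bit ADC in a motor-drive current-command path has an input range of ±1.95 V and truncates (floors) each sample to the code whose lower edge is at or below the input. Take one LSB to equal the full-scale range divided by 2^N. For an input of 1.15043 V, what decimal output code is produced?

3256

Span: 1.95 V − (-1.95 V) = 3.9 V. LSB = 3.9 V / 2^12 ≈ 0.9521 mV.
V_in − V_min = 1.15043 − (-1.95) = 3.10043 V.
Divide by LSB: 3.10043 × 4096/3.9 = 3256.2465.
Truncating gives code 3256.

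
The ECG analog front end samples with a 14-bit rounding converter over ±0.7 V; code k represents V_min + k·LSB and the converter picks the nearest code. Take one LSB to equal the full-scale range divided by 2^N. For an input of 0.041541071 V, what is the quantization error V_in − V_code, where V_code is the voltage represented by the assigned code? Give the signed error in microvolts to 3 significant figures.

The full-scale span is 0.7 − (-0.7) = 1.4 V. LSB = 1.4 V / 2^14 ≈ 85.45 µV.
(0.041541071 − (-0.7)) / LSB = 0.741541071 × 16384/1.4 = 8678.1492. Nearest integer: k = 8678.
Reconstructed level: -0.7 + 8678 × 1.4/16384 V = 0.041528320313 V.
V_in − V_code = 0.041541071 − (0.041528320313) = +12.8 µV.

+12.8 µV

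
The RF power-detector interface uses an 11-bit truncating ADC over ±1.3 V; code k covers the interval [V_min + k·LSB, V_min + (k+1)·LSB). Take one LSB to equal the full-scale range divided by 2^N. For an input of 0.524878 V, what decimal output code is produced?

1437

Full-scale range = 1.3 V − (-1.3 V) = 2.6 V. LSB = 2.6 V / 2^11 ≈ 1.270 mV.
(V_in − V_min) × 2^11/range = (0.524878 − (-1.3)) × 2048/2.6 = 1437.442.
Floor → code = 1437.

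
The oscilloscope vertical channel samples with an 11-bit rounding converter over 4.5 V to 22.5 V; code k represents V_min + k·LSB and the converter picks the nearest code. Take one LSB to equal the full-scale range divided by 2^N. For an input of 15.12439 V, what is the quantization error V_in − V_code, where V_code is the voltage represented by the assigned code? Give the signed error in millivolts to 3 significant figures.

Range = 22.5 − (4.5) = 18 V. LSB = 18 V / 2^11 ≈ 8.789 mV.
(15.12439 − (4.5)) / LSB = 10.62439 × 2048/18 = 1208.8195. Nearest integer: k = 1209.
Reconstructed level: 4.5 + 1209 × 18/2048 V = 15.12597656 V.
V_in − V_code = 15.12439 − (15.12597656) = −1.59 mV.

−1.59 mV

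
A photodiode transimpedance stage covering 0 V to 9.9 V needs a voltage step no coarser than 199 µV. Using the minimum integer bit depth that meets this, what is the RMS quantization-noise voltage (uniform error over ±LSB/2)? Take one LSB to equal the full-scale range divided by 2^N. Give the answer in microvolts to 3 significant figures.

43.6 µV

Full-scale range = 9.9 V.
Required number of levels: 9.9/199 µV = 49749; smallest N with 2^N ≥ that is 16.
LSB = 9.9 V ÷ 2^16 = 9.9/65536 V = 151.06 µV.
σ_q = LSB/√12 = 151.06 µV/3.4641 = 43.6 µV.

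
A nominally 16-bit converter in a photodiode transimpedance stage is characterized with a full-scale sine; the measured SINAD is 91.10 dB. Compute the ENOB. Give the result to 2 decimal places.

(91.10 − 1.76) / 6.02 = 89.34/6.02 = 14.8405 effective bits.

14.84 bits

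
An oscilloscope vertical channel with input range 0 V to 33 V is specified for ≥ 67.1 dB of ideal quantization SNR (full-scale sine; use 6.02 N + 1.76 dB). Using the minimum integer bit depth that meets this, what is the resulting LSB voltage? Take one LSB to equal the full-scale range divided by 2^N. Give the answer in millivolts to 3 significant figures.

Full-scale range = 33 V.
Required N = ⌈(67.1 − 1.76)/6.02⌉ = ⌈10.854⌉ = 11.
Step size = 33/2048 V = 16.1 mV.

16.1 mV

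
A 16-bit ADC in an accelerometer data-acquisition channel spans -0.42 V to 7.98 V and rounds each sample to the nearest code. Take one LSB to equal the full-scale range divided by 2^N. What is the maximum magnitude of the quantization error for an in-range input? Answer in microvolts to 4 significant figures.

64.09 µV

Full-scale range = 7.98 V − (-0.42 V) = 8.4 V.
LSB = 8.4 V / 2^16 = 128.174 µV.
Worst-case error for round-to-nearest is half an LSB: 64.09 µV.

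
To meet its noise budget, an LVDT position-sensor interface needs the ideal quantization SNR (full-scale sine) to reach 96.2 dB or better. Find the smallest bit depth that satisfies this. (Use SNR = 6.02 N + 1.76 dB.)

Solving 6.02 N ≥ 96.2 − 1.76: N ≥ 15.688. Round up → N = 16.

16 bits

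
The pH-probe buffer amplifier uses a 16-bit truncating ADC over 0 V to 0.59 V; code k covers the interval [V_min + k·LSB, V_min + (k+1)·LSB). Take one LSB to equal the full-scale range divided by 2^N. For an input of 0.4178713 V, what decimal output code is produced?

46416

Span = 0.59 V. LSB = 0.59 V / 2^16 ≈ 9.003 µV.
(V_in − V_min) × 2^16/range = (0.4178713 − (0)) × 65536/0.59 = 46416.294.
Floor → code = 46416.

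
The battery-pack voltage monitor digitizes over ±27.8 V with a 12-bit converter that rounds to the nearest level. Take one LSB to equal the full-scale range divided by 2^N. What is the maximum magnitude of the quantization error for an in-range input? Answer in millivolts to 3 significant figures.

The full-scale span is 27.8 − (-27.8) = 55.6 V.
Step size = 55.6/4096 V = 13.574 mV.
A rounding quantizer has |error| ≤ LSB/2 = 6.79 mV.

6.79 mV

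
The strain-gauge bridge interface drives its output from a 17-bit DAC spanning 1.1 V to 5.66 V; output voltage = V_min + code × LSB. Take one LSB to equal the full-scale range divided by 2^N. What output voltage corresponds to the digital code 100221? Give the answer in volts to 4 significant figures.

The full-scale span is 5.66 − (1.1) = 4.56 V. LSB = 4.56 V / 2^17.
V_out = V_min + code × LSB = 1.1 V + 100221 × 4.56 V / 131072
      = 1.1 V + 3.48669 V = 4.58669 V.

4.587 V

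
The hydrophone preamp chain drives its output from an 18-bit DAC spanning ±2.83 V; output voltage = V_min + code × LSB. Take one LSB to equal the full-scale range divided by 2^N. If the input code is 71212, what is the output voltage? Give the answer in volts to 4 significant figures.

-1.292 V

Span: 2.83 V − (-2.83 V) = 5.66 V. LSB = 5.66 V / 2^18.
V_out = -2.83 + 71212 × (5.66/262144) V
      = -2.83 + 1.53755 = -1.29245 V.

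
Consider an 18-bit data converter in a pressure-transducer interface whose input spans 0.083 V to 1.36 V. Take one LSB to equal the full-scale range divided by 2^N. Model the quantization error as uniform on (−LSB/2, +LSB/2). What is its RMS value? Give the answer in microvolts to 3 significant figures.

The full-scale span is 1.36 − (0.083) = 1.277 V.
Step size = 1.277/262144 V = 4.8714 µV.
σ_q = LSB/√12 = 4.8714 µV/3.4641 = 1.41 µV.

1.41 µV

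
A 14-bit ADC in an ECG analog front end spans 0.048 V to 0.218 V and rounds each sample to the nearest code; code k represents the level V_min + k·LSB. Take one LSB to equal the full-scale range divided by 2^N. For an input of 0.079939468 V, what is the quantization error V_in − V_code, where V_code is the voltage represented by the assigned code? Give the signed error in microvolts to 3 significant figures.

Span: 0.218 V − (0.048 V) = 0.17 V. LSB = 0.17 V / 2^14 ≈ 10.38 µV.
(V_in − V_min)/LSB = (0.079939468 − (0.048)) × 16384/0.17 = 3078.2132 → nearest code k = 3078.
V_code = V_min + k × range/2^14 = 0.048 + 3078 × 0.17/16384 = 0.079937255859 V.
Error = V_in − V_code = 0.079939468 − (0.079937255859) = +2.21 µV.

+2.21 µV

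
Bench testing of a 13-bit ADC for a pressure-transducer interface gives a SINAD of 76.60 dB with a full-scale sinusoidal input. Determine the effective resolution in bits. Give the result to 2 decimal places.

ENOB = (76.60 − 1.76)/6.02 = 12.4319 bits.

12.43 bits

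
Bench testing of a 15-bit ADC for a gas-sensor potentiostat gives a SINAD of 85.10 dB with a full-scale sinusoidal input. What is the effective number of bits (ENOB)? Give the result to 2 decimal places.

13.84 bits

(85.10 − 1.76) / 6.02 = 83.34/6.02 = 13.8439 effective bits.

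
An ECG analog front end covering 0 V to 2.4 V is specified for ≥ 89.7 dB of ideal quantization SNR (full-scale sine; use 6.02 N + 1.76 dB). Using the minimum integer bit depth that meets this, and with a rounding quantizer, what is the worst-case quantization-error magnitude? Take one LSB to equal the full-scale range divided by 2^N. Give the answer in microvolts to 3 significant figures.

V_FS = 2.4 V.
Required N = ⌈(89.7 − 1.76)/6.02⌉ = ⌈14.608⌉ = 15.
LSB = 2.4 V / 2^15 = 73.242 µV.
|e|_max = LSB/2 = 36.6 µV.

36.6 µV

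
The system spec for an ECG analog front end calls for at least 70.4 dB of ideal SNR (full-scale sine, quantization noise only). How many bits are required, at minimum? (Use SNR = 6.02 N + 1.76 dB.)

12 bits

6.02 N + 1.76 ≥ 70.4 gives N ≥ 11.402, so the minimum integer is 12.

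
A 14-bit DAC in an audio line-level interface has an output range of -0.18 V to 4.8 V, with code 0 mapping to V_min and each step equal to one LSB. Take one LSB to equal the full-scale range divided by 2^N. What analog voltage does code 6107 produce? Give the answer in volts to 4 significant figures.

1.676 V

Span: 4.8 V − (-0.18 V) = 4.98 V. LSB = 4.98 V / 2^14.
V_out = -0.18 + 6107 × (4.98/16384) V
      = -0.18 V + 1.85625 V = 1.67625 V.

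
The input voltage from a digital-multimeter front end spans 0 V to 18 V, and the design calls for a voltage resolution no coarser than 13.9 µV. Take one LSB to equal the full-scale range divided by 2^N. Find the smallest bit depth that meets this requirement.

21 bits

V_FS = 18 V.
Required number of levels: 18/13.9 µV = 1.2950e6; smallest N with 2^N ≥ that is 21.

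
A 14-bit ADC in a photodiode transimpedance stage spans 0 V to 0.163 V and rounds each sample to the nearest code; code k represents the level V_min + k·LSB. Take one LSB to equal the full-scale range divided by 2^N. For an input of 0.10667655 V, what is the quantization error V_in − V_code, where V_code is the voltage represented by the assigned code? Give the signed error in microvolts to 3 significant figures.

−3.69 µV

Full-scale range = 0.163 V. LSB = 0.163 V / 2^14 ≈ 9.949 µV.
(0.10667655 − (0)) / LSB = 0.10667655 × 16384/0.163 = 10722.6294. Nearest integer: k = 10723.
V_code = 0 + (10723/16384) × 0.163 = 0.10668023682 V.
Error = V_in − V_code = 0.10667655 − (0.10668023682) = −3.69 µV.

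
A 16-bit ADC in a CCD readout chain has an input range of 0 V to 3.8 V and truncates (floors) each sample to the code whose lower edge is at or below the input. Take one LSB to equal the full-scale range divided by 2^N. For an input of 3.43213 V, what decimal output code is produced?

Span = 3.8 V. LSB = 3.8 V / 2^16 ≈ 57.98 µV.
V_in − V_min = 3.43213 − (0) = 3.43213 V.
Divide by LSB: 3.43213 × 65536/3.8 = 59191.5978.
Truncating gives code 59191.

59191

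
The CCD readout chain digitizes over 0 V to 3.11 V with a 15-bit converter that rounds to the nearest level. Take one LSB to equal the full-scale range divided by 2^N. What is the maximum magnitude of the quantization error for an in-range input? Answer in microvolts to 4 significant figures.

47.45 µV

Full-scale range = 3.11 V.
One LSB is 3.11 V / 32768 = 94.9097 µV.
Worst-case error for round-to-nearest is half an LSB: 47.45 µV.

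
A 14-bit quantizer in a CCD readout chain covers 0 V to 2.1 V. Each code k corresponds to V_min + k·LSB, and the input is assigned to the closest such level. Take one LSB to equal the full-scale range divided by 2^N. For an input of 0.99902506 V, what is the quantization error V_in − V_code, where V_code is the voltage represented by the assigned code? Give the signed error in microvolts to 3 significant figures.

+38.2 µV

Span = 2.1 V. LSB = 2.1 V / 2^14 ≈ 128.2 µV.
(0.99902506 − (0)) / LSB = 0.99902506 × 16384/2.1 = 7794.2984. Nearest integer: k = 7794.
Reconstructed level: 0 + 7794 × 2.1/16384 V = 0.99898681641 V.
Error = V_in − V_code = 0.99902506 − (0.99898681641) = +38.2 µV.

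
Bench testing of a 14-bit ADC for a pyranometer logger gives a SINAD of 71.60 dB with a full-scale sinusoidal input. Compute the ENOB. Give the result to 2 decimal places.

ENOB = (SINAD − 1.76) / 6.02 = (71.60 − 1.76) / 6.02 = 69.84 / 6.02 = 11.6013.

11.60 bits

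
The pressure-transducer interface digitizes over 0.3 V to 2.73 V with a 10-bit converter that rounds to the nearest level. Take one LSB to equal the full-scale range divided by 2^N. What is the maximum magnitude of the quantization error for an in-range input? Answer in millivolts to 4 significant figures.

Span: 2.73 V − (0.3 V) = 2.43 V.
One LSB is 2.43 V / 1024 = 2.37305 mV.
A rounding quantizer has |error| ≤ LSB/2 = 1.187 mV.

1.187 mV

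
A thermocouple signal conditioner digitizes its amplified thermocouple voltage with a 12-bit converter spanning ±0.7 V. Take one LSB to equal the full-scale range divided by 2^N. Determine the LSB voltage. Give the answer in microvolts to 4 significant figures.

341.8 µV

The full-scale span is 0.7 − (-0.7) = 1.4 V.
2^12 = 4096 levels.
Step size = 1.4/4096 V = 341.8 µV.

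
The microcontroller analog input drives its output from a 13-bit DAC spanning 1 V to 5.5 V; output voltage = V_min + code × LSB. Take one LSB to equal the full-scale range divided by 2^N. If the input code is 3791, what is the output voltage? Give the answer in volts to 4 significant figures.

3.082 V

Range = 5.5 − (1) = 4.5 V. LSB = 4.5 V / 2^13.
V_out = 1 + 3791 × (4.5/8192) V
      = 1 + 2.08246 = 3.08246 V.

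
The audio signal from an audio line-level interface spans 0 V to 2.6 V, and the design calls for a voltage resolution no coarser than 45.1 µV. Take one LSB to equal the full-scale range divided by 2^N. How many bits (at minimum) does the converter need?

Full-scale range = 2.6 V.
Required number of levels: 2.6/45.1 µV = 57650; smallest N with 2^N ≥ that is 16.

16 bits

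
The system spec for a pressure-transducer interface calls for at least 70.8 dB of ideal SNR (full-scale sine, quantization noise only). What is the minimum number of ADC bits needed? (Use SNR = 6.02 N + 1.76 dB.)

6.02 N + 1.76 ≥ 70.8 gives N ≥ 11.468, so the minimum integer is 12.

12 bits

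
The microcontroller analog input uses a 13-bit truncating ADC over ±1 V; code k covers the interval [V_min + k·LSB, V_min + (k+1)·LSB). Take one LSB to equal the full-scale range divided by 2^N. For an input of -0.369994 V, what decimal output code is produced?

2580

Range = 1 − (-1) = 2 V. LSB = 2 V / 2^13 ≈ 244.1 µV.
V_in − V_min = -0.369994 − (-1) = 0.630006 V.
Divide by LSB: 0.630006 × 8192/2 = 2580.5046.
Truncating gives code 2580.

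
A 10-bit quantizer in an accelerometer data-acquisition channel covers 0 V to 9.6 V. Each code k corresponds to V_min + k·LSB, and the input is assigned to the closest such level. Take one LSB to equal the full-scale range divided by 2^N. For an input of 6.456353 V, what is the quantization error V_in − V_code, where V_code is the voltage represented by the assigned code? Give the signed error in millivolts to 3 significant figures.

Span = 9.6 V. LSB = 9.6 V / 2^10 ≈ 9.375 mV.
Position in LSBs: (6.456353 − (0)) × 1024/9.6 = 688.6777; rounding gives k = 689.
V_code = V_min + k × range/2^10 = 0 + 689 × 9.6/1024 = 6.459375000 V.
V_in − V_code = 6.456353 − (6.459375000) = −3.02 mV.

−3.02 mV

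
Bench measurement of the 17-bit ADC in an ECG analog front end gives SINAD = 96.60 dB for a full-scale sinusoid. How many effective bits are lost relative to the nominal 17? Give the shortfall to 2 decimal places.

Effective bits = (96.60 − 1.76)/6.02 = 15.7542.
17 − 15.7542 = 1.25 bits below nominal.

1.25 bits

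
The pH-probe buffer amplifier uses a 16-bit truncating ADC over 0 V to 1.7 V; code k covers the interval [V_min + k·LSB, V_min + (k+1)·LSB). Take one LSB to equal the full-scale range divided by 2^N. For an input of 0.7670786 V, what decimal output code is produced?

29571

Full-scale range = 1.7 V. LSB = 1.7 V / 2^16 ≈ 25.94 µV.
code = ⌊(V_in − V_min)/LSB⌋ = ⌊(V_in − V_min) × 2^16 / range⌋
     = ⌊(0.7670786 − (0)) × 65536 / 1.7⌋ = ⌊0.7670786 × 65536/1.7⌋
     = ⌊29571.331⌋ = 29571.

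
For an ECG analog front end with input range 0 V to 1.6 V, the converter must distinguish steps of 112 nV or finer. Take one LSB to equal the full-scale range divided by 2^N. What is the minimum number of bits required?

24 bits

Span = 1.6 V.
Required number of levels: 1.6/112 nV = 1.4286e7; smallest N with 2^N ≥ that is 24.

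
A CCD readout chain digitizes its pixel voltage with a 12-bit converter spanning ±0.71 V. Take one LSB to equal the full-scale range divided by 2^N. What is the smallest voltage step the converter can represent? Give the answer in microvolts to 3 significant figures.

347 µV

Full-scale range = 0.71 V − (-0.71 V) = 1.42 V.
2^12 = 4096 levels.
Step size = 1.42/4096 V = 347 µV.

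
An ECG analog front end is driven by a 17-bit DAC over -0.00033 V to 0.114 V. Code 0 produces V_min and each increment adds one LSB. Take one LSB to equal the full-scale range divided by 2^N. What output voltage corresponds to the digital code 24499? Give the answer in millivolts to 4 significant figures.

21.04 mV

Span: 0.114 V − (-0.00033 V) = 0.11433 V. LSB = 0.11433 V / 2^17.
V_out = -0.00033 + 24499 × (0.11433/131072) V
      = -0.00033 + 0.0213697 = 0.0210397 V.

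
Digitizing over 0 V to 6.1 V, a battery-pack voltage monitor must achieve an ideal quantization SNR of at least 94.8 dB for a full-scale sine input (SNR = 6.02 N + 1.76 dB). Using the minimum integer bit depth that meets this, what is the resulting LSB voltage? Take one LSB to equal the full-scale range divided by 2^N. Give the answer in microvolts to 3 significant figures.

Span = 6.1 V.
6.02 N + 1.76 ≥ 94.8 gives N ≥ 15.455, so the minimum integer is 16.
One LSB is 6.1 V / 65536 = 93.1 µV.

93.1 µV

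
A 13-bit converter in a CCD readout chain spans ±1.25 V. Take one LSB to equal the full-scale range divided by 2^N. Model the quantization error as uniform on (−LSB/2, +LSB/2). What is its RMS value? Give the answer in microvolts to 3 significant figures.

Range = 1.25 − (-1.25) = 2.5 V.
LSB = 2.5 V ÷ 2^13 = 2.5/8192 V = 305.18 µV.
For a uniform distribution on [−LSB/2, +LSB/2], V_rms = LSB/√12 = 305.18 µV/3.4641 = 88.1 µV.

88.1 µV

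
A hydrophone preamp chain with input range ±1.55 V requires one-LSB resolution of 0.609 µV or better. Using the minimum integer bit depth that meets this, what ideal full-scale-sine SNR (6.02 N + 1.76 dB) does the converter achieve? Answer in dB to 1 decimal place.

Full-scale range = 1.55 V − (-1.55 V) = 3.1 V.
3.1 V / 0.609 µV = 5.090e6. Since 2^22 = 4194304 and 2^23 = 8388608, N = 23.
SNR = 6.02 × 23 + 1.76 = 140.22 dB.

140.2 dB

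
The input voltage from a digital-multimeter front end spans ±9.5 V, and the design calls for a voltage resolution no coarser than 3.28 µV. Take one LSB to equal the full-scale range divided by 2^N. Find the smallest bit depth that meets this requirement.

Range = 9.5 − (-9.5) = 19 V.
Need 2^N ≥ 19 V / 3.28 µV = 5.793e6 → N_min = 23.

23 bits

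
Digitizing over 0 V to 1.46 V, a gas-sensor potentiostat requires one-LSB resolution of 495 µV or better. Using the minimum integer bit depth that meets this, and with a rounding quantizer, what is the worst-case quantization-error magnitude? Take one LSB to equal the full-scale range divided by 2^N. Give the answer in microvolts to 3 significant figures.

178 µV

V_FS = 1.46 V.
Need 2^N ≥ 1.46 V / 495 µV = 2949 → N_min = 12.
LSB = 1.46 V / 2^12 = 356.45 µV.
|e|_max = LSB/2 = 178 µV.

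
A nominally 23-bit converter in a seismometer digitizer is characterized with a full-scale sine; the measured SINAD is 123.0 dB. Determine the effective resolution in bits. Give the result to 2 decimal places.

20.14 bits

Inverting SNR = 6.02 N + 1.76: N_eff = (123.0 − 1.76)/6.02 = 20.1395.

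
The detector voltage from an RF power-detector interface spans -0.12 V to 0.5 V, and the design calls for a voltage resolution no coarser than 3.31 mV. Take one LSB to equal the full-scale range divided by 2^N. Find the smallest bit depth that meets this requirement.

The full-scale span is 0.5 − (-0.12) = 0.62 V.
Need 2^N ≥ 0.62 V / 3.31 mV = 187.3 → N_min = 8.

8 bits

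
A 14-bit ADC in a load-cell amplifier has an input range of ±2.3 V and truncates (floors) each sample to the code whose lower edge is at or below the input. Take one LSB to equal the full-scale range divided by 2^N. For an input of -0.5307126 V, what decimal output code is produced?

Range = 2.3 − (-2.3) = 4.6 V. LSB = 4.6 V / 2^14 ≈ 280.8 µV.
(V_in − V_min) × 2^14/range = (-0.5307126 − (-2.3)) × 16384/4.6 = 6301.740.
Floor → code = 6301.

6301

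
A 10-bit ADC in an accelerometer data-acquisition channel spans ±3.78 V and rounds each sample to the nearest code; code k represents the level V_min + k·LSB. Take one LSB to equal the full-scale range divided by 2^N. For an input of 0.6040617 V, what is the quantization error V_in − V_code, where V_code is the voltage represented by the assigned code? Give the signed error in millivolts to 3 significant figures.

−1.33 mV

Full-scale range = 3.78 V − (-3.78 V) = 7.56 V. LSB = 7.56 V / 2^10 ≈ 7.383 mV.
Position in LSBs: (0.6040617 − (-3.78)) × 1024/7.56 = 593.8200; rounding gives k = 594.
Reconstructed level: -3.78 + 594 × 7.56/1024 V = 0.6053906250 V.
e = 0.6040617 − (0.6053906250) = −1.33 mV.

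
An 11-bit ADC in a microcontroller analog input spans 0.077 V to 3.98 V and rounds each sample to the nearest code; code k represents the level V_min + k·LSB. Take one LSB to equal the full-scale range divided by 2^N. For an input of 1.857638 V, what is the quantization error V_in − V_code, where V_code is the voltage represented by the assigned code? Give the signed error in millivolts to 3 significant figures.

Span: 3.98 V − (0.077 V) = 3.903 V. LSB = 3.903 V / 2^11 ≈ 1.906 mV.
Position in LSBs: (1.857638 − (0.077)) × 2048/3.903 = 934.3445; rounding gives k = 934.
V_code = 0.077 + (934/2048) × 3.903 = 1.856981445 V.
e = 1.857638 − (1.856981445) = +0.657 mV.

+0.657 mV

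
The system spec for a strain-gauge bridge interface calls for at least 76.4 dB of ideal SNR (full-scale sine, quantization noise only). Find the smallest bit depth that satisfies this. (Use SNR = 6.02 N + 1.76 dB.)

13 bits

6.02 N + 1.76 ≥ 76.4 gives N ≥ 12.399, so the minimum integer is 13.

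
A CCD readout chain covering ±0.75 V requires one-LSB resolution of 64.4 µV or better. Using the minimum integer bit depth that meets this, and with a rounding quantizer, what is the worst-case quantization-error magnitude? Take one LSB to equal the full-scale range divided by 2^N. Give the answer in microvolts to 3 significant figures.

The full-scale span is 0.75 − (-0.75) = 1.5 V.
Need 2^N ≥ 1.5 V / 64.4 µV = 23290 → N_min = 15.
LSB = 1.5 V / 2^15 = 45.776 µV.
Half an LSB is 22.9 µV.

22.9 µV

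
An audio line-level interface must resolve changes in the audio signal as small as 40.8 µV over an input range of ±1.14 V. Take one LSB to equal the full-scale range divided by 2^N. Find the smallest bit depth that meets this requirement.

16 bits

Range = 1.14 − (-1.14) = 2.28 V.
Required number of levels: 2.28/40.8 µV = 55882; smallest N with 2^N ≥ that is 16.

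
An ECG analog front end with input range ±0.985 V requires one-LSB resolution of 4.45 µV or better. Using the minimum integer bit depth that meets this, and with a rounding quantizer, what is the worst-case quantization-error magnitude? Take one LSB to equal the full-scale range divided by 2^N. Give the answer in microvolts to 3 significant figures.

Full-scale range = 0.985 V − (-0.985 V) = 1.97 V.
Required number of levels: 1.97/4.45 µV = 442700; smallest N with 2^N ≥ that is 19.
Step size = 1.97/524288 V = 3.7575 µV.
Max error for round-to-nearest is LSB/2 = 1.88 µV.

1.88 µV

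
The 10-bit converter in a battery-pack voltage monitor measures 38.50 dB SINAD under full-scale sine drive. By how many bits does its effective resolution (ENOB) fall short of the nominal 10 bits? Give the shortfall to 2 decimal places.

3.90 bits

Effective bits = (38.50 − 1.76)/6.02 = 6.1030.
Lost resolution: 10 − 6.1030 = 3.8970 bits.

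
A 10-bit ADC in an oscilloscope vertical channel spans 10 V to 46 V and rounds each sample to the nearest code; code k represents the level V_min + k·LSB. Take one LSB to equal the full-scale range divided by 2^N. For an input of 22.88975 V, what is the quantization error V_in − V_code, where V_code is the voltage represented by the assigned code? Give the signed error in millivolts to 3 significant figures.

−12.6 mV

Full-scale range = 46 V − (10 V) = 36 V. LSB = 36 V / 2^10 ≈ 35.16 mV.
Position in LSBs: (22.88975 − (10)) × 1024/36 = 366.6418; rounding gives k = 367.
V_code = V_min + k × range/2^10 = 10 + 367 × 36/1024 = 22.90234375 V.
Error = V_in − V_code = 22.88975 − (22.90234375) = −12.6 mV.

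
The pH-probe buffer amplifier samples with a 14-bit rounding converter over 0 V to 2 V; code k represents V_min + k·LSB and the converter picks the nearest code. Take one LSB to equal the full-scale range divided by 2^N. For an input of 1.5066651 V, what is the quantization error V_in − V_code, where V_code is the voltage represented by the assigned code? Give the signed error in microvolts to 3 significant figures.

−48.8 µV

Full-scale range = 2 V. LSB = 2 V / 2^14 ≈ 122.1 µV.
(V_in − V_min)/LSB = (1.5066651 − (0)) × 16384/2 = 12342.6005 → nearest code k = 12343.
V_code = V_min + k × range/2^14 = 0 + 12343 × 2/16384 = 1.5067138672 V.
V_in − V_code = 1.5066651 − (1.5067138672) = −48.8 µV.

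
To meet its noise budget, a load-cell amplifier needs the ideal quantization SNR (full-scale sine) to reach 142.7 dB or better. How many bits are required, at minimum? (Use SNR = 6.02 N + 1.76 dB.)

Solving 6.02 N ≥ 142.7 − 1.76: N ≥ 23.412. Round up → N = 24.

24 bits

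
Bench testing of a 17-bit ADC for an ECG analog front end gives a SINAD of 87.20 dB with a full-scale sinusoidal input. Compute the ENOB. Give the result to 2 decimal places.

Inverting SNR = 6.02 N + 1.76: N_eff = (87.20 − 1.76)/6.02 = 14.1927.

14.19 bits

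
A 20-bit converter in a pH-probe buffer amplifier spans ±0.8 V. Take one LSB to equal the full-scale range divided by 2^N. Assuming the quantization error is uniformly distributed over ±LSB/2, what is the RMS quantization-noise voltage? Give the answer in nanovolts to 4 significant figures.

The full-scale span is 0.8 − (-0.8) = 1.6 V.
One LSB is 1.6 V / 1048576 = 1.52588 µV.
RMS of a uniform error over width LSB is LSB/√12 = 440.5 nV.

440.5 nV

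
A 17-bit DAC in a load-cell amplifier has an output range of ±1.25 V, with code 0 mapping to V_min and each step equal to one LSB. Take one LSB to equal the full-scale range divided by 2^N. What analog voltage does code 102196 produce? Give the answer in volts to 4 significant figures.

Span: 1.25 V − (-1.25 V) = 2.5 V. LSB = 2.5 V / 2^17.
V_out = V_min + code × LSB = -1.25 V + 102196 × 2.5 V / 131072
      = -1.25 V + 1.94923 V = 0.699234 V.

0.6992 V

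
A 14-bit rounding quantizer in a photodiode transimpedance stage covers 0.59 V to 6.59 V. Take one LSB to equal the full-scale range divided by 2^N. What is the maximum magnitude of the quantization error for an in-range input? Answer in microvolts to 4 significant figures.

183.1 µV

Full-scale range = 6.59 V − (0.59 V) = 6 V.
LSB = 6 V ÷ 2^14 = 6/16384 V = 366.211 µV.
|e|_max = LSB/2 = 183.1 µV.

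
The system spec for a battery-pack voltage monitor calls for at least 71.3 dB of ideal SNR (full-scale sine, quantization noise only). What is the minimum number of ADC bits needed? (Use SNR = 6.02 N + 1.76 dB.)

6.02 N + 1.76 ≥ 71.3 gives N ≥ 11.551, so the minimum integer is 12.

12 bits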